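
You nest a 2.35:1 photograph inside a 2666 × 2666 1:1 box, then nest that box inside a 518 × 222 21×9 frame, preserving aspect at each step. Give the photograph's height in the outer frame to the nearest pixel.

94 px

First fit — 2.35:1 into 2666×2666 spans the width: 2666.00 × 1134.47.
The 1:1 canvas is height-limited in 518×222, giving 222.00 × 222.00; scale factor 0.0833.
The photograph scales with it: height 1134.47 × 0.0833 ≈ 94.47.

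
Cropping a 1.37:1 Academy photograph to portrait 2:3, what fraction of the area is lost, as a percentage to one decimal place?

51.3%

The height stays; only width is cut (since portrait 2:3 is narrower than 1.37:1 Academy).
Fraction kept = (0.667)/(1.370) ≈ 48.66%, so 51.34% is lost.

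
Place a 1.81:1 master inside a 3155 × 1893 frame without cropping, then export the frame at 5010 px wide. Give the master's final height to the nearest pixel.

Fitted into 3155×1893, the master spans the width; its height is 3155 / 1.810 ≈ 1743.09 px.
Scaling 3155 → 5010 is ×1.5880, so the height becomes 1743.09 × 1.5880 ≈ 2767.96 px.

2768 px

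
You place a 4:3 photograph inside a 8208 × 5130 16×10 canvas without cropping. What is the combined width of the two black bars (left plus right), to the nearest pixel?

Since 1.333 < 1.600, the photograph is height-limited.
Content width = 5130 × 4/3 ≈ 6840.00 px.
Black = 8208 − 6840.00 = 1368.00 px.

1368 px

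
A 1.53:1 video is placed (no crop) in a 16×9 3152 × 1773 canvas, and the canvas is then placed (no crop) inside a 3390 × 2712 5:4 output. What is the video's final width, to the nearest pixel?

Inside the 3152×1773 canvas the video is height-limited at 2712.69 × 1773.00.
Second fit — the 16×9 canvas into 3390×2712 spans the width: 3390.00 × 1906.88 (×1.0755 from 3152×1773).
The video scales with it: width 2712.69 × 1.0755 ≈ 2917.52.

2918 px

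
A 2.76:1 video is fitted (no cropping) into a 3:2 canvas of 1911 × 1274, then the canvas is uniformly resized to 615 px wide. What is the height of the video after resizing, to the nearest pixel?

223 px

At 1911×1274 the video is width-limited, so height = 1911 / 2.760 ≈ 692.39 px.
The frame scales by 615/1911 = 0.3218; 692.39 × 0.3218 ≈ 222.83 px.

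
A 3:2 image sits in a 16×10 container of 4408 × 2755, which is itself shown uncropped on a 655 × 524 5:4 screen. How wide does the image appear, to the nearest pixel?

614 px

First fit — 3:2 into 4408×2755 spans the height: 4132.50 × 2755.00.
The 16×10 canvas is width-limited in 655×524, giving 655.00 × 409.38; scale factor 0.1486.
So the image's width is 4132.50 × 0.1486 ≈ 614.06.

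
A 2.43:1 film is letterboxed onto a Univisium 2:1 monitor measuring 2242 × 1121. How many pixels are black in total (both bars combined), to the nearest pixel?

444737 pixels

Since 2.430 > 2.000, the film is width-limited.
That makes the image 922.6337 px tall (2242 / 2.430).
Black = 1121 − 922.6337 = 198.3663 px.
Across the 2242-px span: 198.3663 × 2242 ≈ 444737 px.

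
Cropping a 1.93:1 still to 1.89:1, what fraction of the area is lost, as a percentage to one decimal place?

1.89:1 is narrower than 1.93:1, so the crop keeps the full height and trims the width.
(1.890)/(1.930) ≈ 0.979 of the area survives, leaving 2.07% discarded.

2.1%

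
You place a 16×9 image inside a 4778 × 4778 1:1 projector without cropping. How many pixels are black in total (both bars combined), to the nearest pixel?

16×9 (1.778) > 1:1 (1.000), so the image fills the width.
Content height = 4778 × 9/16 ≈ 2687.6250 px.
Leftover height: 4778 − 2687.6250 = 2090.3750 px.
That's 2090.3750 × 4778 ≈ 9987812 black pixels.

9987812 pixels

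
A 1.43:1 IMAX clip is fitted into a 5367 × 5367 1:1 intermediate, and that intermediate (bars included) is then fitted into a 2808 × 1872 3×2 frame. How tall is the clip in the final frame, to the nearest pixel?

1309 px

First fit — 1.43:1 IMAX into 5367×5367 spans the width: 5367.00 × 3753.15.
The 1:1 canvas is height-limited in 2808×1872, giving 1872.00 × 1872.00; scale factor 0.3488.
So the clip's height is 3753.15 × 0.3488 ≈ 1309.09.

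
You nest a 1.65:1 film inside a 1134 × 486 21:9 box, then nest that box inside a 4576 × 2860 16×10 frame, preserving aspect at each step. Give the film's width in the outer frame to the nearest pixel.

First fit — 1.65:1 into 1134×486 spans the height: 801.90 × 486.00.
21:9 in 4576×2860: fills the width, so the intermediate becomes 4576.00 × 1961.14 — a scale of ×4.0353.
The film scales with it: width 801.90 × 4.0353 ≈ 3235.89.

3236 px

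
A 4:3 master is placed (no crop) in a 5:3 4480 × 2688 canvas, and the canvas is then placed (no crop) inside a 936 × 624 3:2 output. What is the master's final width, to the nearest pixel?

749 px

4:3 in 4480×2688: fills the height, so the master is 3584.00 × 2688.00.
5:3 in 936×624: fills the width, so the intermediate becomes 936.00 × 561.60 — a scale of ×0.2089.
The master scales with it: width 3584.00 × 0.2089 ≈ 748.80.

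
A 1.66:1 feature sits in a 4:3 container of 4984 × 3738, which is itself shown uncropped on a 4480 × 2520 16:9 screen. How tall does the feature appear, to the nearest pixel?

2024 px

1.66:1 in 4984×3738: fills the width, so the feature is 4984.00 × 3002.41.
Second fit — the 4:3 canvas into 4480×2520 spans the height: 3360.00 × 2520.00 (×0.6742 from 4984×3738).
The feature scales with it: height 3002.41 × 0.6742 ≈ 2024.10.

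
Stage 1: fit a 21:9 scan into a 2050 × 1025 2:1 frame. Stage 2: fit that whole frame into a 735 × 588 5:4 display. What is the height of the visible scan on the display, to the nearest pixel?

Inside the 2050×1025 canvas the scan is width-limited at 2050.00 × 878.57.
Second fit — the 2:1 canvas into 735×588 spans the width: 735.00 × 367.50 (×0.3585 from 2050×1025).
The scan scales with it: height 878.57 × 0.3585 ≈ 315.00.

315 px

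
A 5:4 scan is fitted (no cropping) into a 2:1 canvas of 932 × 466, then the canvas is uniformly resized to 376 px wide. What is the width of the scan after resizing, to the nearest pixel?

235 px

Fitted into 932×466, the scan spans the height; its width is 466 × 5/4 ≈ 582.50 px.
Scaling 932 → 376 is ×0.4034, so the width becomes 582.50 × 0.4034 ≈ 235.00 px.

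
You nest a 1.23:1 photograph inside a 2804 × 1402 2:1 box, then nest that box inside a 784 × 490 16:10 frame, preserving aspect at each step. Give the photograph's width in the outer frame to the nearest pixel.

First fit — 1.23:1 into 2804×1402 spans the height: 1724.46 × 1402.00.
The 2:1 canvas is width-limited in 784×490, giving 784.00 × 392.00; scale factor 0.2796.
Applying the same ×0.2796: 1724.46 → 482.16.

482 px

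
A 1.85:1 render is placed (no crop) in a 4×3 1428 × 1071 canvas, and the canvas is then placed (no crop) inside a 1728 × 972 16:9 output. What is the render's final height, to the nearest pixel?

701 px

1.85:1 in 1428×1071: fills the width, so the render is 1428.00 × 771.89.
4×3 in 1728×972: fills the height, so the intermediate becomes 1296.00 × 972.00 — a scale of ×0.9076.
Applying the same ×0.9076: 771.89 → 700.54.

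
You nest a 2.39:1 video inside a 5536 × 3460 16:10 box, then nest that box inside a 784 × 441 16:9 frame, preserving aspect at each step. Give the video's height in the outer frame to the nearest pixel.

295 px

Inside the 5536×3460 canvas the video is width-limited at 5536.00 × 2316.32.
16:10 in 784×441: fills the height, so the intermediate becomes 705.60 × 441.00 — a scale of ×0.1275.
The video scales with it: height 2316.32 × 0.1275 ≈ 295.23.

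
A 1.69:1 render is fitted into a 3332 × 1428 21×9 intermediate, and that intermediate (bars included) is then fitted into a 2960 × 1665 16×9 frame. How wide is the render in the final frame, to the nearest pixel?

1.69:1 in 3332×1428: fills the height, so the render is 2413.32 × 1428.00.
21×9 in 2960×1665: fills the width, so the intermediate becomes 2960.00 × 1268.57 — a scale of ×0.8884.
Applying the same ×0.8884: 2413.32 → 2143.89.

2144 px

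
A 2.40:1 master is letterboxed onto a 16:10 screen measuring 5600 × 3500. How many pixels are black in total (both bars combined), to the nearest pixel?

Since 2.400 > 1.600, the master is width-limited.
That makes the image 2333.3333 px tall (5600 / 2.400).
Leftover height: 3500 − 2333.3333 = 1166.6667 px.
That's 1166.6667 × 5600 ≈ 6533333 black pixels.

6533333 pixels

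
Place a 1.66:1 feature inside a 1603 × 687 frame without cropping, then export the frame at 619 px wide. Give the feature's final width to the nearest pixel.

440 px

At 1603×687 the feature is height-limited, so width = 687 × 1.660 ≈ 1140.42 px.
Resizing to 619 px wide multiplies everything by 0.3862: 1140.42 → 440.37 px.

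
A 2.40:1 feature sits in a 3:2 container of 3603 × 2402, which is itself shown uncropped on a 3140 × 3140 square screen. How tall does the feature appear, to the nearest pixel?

2.40:1 in 3603×2402: fills the width, so the feature is 3603.00 × 1501.25.
The 3:2 canvas is width-limited in 3140×3140, giving 3140.00 × 2093.33; scale factor 0.8715.
The feature scales with it: height 1501.25 × 0.8715 ≈ 1308.33.

1308 px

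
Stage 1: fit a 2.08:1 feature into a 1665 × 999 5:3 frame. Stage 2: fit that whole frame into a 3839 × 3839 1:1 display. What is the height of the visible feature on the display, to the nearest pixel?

First fit — 2.08:1 into 1665×999 spans the width: 1665.00 × 800.48.
Second fit — the 5:3 canvas into 3839×3839 spans the width: 3839.00 × 2303.40 (×2.3057 from 1665×999).
The feature scales with it: height 800.48 × 2.3057 ≈ 1845.67.

1846 px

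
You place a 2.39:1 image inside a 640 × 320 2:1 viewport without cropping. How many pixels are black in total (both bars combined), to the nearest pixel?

2.39:1 (2.390) > 2:1 (2.000), so the image fills the width.
Content height = 640 / 2.390 ≈ 267.7824 px.
Black = 320 − 267.7824 = 52.2176 px.
Bar area = 52.2176 × 640 ≈ 33419 px.

33419 pixels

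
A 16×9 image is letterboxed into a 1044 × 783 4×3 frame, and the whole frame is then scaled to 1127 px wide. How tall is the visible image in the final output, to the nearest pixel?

At 1044×783 the image is width-limited, so height = 1044 × 9/16 ≈ 587.25 px.
Scaling 1044 → 1127 is ×1.0795, so the height becomes 587.25 × 1.0795 ≈ 633.94 px.

634 px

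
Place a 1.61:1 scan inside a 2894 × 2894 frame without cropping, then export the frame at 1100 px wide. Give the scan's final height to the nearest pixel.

683 px

In the 2894×2894 frame the scan fills the width: height = 2894 / 1.610 ≈ 1797.52 px.
Resizing to 1100 px wide multiplies everything by 0.3801: 1797.52 → 683.23 px.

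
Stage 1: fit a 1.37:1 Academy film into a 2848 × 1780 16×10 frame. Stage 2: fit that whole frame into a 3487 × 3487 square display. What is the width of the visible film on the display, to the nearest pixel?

First fit — 1.37:1 Academy into 2848×1780 spans the height: 2438.60 × 1780.00.
The 16×10 canvas is width-limited in 3487×3487, giving 3487.00 × 2179.38; scale factor 1.2244.
The film scales with it: width 2438.60 × 1.2244 ≈ 2985.74.

2986 px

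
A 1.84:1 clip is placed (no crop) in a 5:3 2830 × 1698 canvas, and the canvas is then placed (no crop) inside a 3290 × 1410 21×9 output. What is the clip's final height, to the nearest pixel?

Inside the 2830×1698 canvas the clip is width-limited at 2830.00 × 1538.04.
5:3 in 3290×1410: fills the height, so the intermediate becomes 2350.00 × 1410.00 — a scale of ×0.8304.
The clip scales with it: height 1538.04 × 0.8304 ≈ 1277.17.

1277 px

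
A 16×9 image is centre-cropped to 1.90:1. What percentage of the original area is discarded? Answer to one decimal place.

Going from 16×9 to 1.90:1 means cutting height while keeping width.
(1.778)/(1.900) ≈ 0.936 of the area survives, leaving 6.43% discarded.

6.4%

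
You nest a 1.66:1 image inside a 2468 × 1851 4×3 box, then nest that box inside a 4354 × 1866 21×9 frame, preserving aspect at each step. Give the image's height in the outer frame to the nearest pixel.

First fit — 1.66:1 into 2468×1851 spans the width: 2468.00 × 1486.75.
The 4×3 canvas is height-limited in 4354×1866, giving 2488.00 × 1866.00; scale factor 1.0081.
So the image's height is 1486.75 × 1.0081 ≈ 1498.80.

1499 px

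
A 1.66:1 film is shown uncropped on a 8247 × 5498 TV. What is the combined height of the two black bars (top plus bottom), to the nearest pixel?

530 px

1.66:1 is wider than 3:2, so it spans the full width.
Content height = 8247 / 1.660 ≈ 4968.07 px.
Black = 5498 − 4968.07 = 529.93 px.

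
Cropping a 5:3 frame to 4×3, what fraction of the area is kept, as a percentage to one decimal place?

80.0%

4×3 is narrower than 5:3, so the crop keeps the full height and trims the width.
Area ratio = (1.333)/(1.667) = 80.00% retained.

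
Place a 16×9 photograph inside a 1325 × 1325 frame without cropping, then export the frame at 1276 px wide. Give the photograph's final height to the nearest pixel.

Fitted into 1325×1325, the photograph spans the width; its height is 1325 × 9/16 ≈ 745.31 px.
Scaling 1325 → 1276 is ×0.9630, so the height becomes 745.31 × 0.9630 ≈ 717.75 px.

718 px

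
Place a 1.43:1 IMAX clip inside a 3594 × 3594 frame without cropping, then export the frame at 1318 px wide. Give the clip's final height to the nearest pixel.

922 px

At 3594×3594 the clip is width-limited, so height = 3594 / 1.430 ≈ 2513.29 px.
The frame scales by 1318/3594 = 0.3667; 2513.29 × 0.3667 ≈ 921.68 px.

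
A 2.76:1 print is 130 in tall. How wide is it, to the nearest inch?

130 × 2.760 = 358.80.

359 in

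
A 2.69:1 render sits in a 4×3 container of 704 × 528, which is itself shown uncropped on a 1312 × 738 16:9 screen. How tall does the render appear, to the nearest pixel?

First fit — 2.69:1 into 704×528 spans the width: 704.00 × 261.71.
Second fit — the 4×3 canvas into 1312×738 spans the height: 984.00 × 738.00 (×1.3977 from 704×528).
Applying the same ×1.3977: 261.71 → 365.80.

366 px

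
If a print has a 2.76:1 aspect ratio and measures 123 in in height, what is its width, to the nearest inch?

Width = 123 × 2.760 = 339.48.

339 in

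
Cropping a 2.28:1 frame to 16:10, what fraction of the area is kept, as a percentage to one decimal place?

The height stays; only width is cut (since 16:10 is narrower than 2.28:1).
Area ratio = (1.600)/(2.280) = 70.18% retained.

70.2%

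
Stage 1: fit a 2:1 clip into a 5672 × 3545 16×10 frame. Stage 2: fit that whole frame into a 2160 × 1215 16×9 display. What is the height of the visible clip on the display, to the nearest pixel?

972 px

2:1 in 5672×3545: fills the width, so the clip is 5672.00 × 2836.00.
16×10 in 2160×1215: fills the height, so the intermediate becomes 1944.00 × 1215.00 — a scale of ×0.3427.
So the clip's height is 2836.00 × 0.3427 ≈ 972.00.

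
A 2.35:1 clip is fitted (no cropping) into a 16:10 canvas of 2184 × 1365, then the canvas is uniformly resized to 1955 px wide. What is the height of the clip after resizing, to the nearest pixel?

832 px

In the 2184×1365 frame the clip fills the width: height = 2184 / 2.350 ≈ 929.36 px.
The frame scales by 1955/2184 = 0.8951; 929.36 × 0.8951 ≈ 831.91 px.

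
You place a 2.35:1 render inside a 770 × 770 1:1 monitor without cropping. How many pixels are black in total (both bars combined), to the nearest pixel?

340602 pixels

Since 2.350 > 1.000, the render is width-limited.
The render is 770 / 2.350 ≈ 327.6596 px tall.
770 − 327.6596 = 442.3404 px of bars.
Bar area = 442.3404 × 770 ≈ 340602 px.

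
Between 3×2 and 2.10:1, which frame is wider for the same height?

3×2 = 1.5 and 2.1; 2.1 > 1.5.

2.10:1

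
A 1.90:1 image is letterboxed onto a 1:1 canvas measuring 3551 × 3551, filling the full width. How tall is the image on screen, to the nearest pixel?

1869 px

The image is 3551 / 1.900 ≈ 1868.95 px tall.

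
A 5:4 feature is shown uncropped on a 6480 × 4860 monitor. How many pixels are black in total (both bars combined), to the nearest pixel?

5:4 (1.250) < 4×3 (1.333), so the feature fills the height.
The feature is 4860 × 5/4 ≈ 6075.0000 px wide.
Leftover width: 6480 − 6075.0000 = 405.0000 px.
Bar area = 405.0000 × 4860 ≈ 1968300 px.

1968300 pixels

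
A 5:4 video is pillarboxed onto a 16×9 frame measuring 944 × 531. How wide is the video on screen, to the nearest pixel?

5:4 (1.250) < 16×9 (1.778), so the video fills the height.
The video is 531 × 5/4 ≈ 663.75 px wide.

664 px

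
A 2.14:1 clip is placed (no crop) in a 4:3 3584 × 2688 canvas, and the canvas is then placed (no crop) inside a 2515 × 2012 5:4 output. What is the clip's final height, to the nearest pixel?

1175 px

2.14:1 in 3584×2688: fills the width, so the clip is 3584.00 × 1674.77.
4:3 in 2515×2012: fills the width, so the intermediate becomes 2515.00 × 1886.25 — a scale of ×0.7017.
Applying the same ×0.7017: 1674.77 → 1175.23.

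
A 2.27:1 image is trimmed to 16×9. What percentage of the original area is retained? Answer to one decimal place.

16×9 is narrower than 2.27:1, so the crop keeps the full height and trims the width.
Fraction kept = (1.778)/(2.270) ≈ 78.32%.

78.3%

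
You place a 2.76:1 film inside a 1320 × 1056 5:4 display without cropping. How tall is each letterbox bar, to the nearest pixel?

289 px

2.76:1 (2.760) > 5:4 (1.250), so the film fills the width.
Content height = 1320 / 2.760 ≈ 478.26 px.
1056 − 478.26 = 577.74 px of bars (288.87 each).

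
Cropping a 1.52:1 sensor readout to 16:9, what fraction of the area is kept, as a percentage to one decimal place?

The width stays; only height is cut (since 16:9 is wider than 1.52:1).
Area ratio = (1.520)/(1.778) = 85.50% retained.

85.5%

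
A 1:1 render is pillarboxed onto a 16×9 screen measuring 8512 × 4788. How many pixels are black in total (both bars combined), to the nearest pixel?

1:1 (1.000) < 16×9 (1.778), so the render fills the height.
That makes the image 4788.0000 px wide (4788 × 1/1).
8512 − 4788.0000 = 3724.0000 px of bars.
That's 3724.0000 × 4788 ≈ 17830512 black pixels.

17830512 pixels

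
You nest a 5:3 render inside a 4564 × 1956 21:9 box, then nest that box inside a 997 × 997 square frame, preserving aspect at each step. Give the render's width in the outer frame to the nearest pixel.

712 px

Inside the 4564×1956 canvas the render is height-limited at 3260.00 × 1956.00.
The 21:9 canvas is width-limited in 997×997, giving 997.00 × 427.29; scale factor 0.2184.
The render scales with it: width 3260.00 × 0.2184 ≈ 712.14.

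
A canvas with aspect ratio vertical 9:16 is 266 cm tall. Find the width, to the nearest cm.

150 cm

At vertical 9:16, 266 / 16 × 9 ≈ 149.62.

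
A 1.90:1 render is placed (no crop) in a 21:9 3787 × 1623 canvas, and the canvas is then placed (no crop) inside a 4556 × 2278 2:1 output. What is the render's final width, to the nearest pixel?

1.90:1 in 3787×1623: fills the height, so the render is 3083.70 × 1623.00.
The 21:9 canvas is width-limited in 4556×2278, giving 4556.00 × 1952.57; scale factor 1.2031.
So the render's width is 3083.70 × 1.2031 ≈ 3709.89.

3710 px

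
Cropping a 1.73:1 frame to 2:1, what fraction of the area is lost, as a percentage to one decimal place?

13.5%

2:1 is wider than 1.73:1, so the crop keeps the full width and trims the height.
Fraction kept = (1.730)/(2.000) ≈ 86.50%, so 13.50% is lost.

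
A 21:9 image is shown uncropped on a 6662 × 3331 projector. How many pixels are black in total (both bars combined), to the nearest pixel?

3170160 pixels

Since 2.333 > 2.000, the image is width-limited.
Content height = 6662 × 9/21 ≈ 2855.1429 px.
Leftover height: 3331 − 2855.1429 = 475.8571 px.
Bar area = 475.8571 × 6662 ≈ 3170160 px.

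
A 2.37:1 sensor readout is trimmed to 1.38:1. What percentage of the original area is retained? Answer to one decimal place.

58.2%

Going from 2.37:1 to 1.38:1 means cutting width while keeping height.
Area ratio = (1.380)/(2.370) = 58.23% retained.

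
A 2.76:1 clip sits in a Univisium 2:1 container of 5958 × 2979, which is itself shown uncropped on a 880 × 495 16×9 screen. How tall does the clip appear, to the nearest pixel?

319 px

Inside the 5958×2979 canvas the clip is width-limited at 5958.00 × 2158.70.
Second fit — the Univisium 2:1 canvas into 880×495 spans the width: 880.00 × 440.00 (×0.1477 from 5958×2979).
Applying the same ×0.1477: 2158.70 → 318.84.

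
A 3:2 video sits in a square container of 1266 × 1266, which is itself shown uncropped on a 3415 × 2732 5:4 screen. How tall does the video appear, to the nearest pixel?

Inside the 1266×1266 canvas the video is width-limited at 1266.00 × 844.00.
The square canvas is height-limited in 3415×2732, giving 2732.00 × 2732.00; scale factor 2.1580.
Applying the same ×2.1580: 844.00 → 1821.33.

1821 px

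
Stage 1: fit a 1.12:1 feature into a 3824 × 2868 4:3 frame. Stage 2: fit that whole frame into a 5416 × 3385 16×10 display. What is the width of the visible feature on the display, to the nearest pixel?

1.12:1 in 3824×2868: fills the height, so the feature is 3212.16 × 2868.00.
The 4:3 canvas is height-limited in 5416×3385, giving 4513.33 × 3385.00; scale factor 1.1803.
So the feature's width is 3212.16 × 1.1803 ≈ 3791.20.

3791 px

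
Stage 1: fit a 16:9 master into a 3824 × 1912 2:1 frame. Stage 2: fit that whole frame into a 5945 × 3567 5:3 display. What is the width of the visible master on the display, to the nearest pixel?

16:9 in 3824×1912: fills the height, so the master is 3399.11 × 1912.00.
2:1 in 5945×3567: fills the width, so the intermediate becomes 5945.00 × 2972.50 — a scale of ×1.5547.
So the master's width is 3399.11 × 1.5547 ≈ 5284.44.

5284 px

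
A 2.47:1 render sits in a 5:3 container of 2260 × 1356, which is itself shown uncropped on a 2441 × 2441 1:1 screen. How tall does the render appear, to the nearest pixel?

988 px

2.47:1 in 2260×1356: fills the width, so the render is 2260.00 × 914.98.
Second fit — the 5:3 canvas into 2441×2441 spans the width: 2441.00 × 1464.60 (×1.0801 from 2260×1356).
So the render's height is 914.98 × 1.0801 ≈ 988.26.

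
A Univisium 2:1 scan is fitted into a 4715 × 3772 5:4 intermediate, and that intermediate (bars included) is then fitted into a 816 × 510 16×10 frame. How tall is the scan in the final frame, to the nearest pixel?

Univisium 2:1 in 4715×3772: fills the width, so the scan is 4715.00 × 2357.50.
Second fit — the 5:4 canvas into 816×510 spans the height: 637.50 × 510.00 (×0.1352 from 4715×3772).
The scan scales with it: height 2357.50 × 0.1352 ≈ 318.75.

319 px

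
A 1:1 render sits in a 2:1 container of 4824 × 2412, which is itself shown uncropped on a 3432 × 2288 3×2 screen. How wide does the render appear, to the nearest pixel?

First fit — 1:1 into 4824×2412 spans the height: 2412.00 × 2412.00.
The 2:1 canvas is width-limited in 3432×2288, giving 3432.00 × 1716.00; scale factor 0.7114.
The render scales with it: width 2412.00 × 0.7114 ≈ 1716.00.

1716 px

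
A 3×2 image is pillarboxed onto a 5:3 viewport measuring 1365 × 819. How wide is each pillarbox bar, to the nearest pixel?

Since 1.500 < 1.667, the image is height-limited.
The image is 819 × 3/2 ≈ 1228.50 px wide.
1365 − 1228.50 = 136.50 px of bars (68.25 each).

68 px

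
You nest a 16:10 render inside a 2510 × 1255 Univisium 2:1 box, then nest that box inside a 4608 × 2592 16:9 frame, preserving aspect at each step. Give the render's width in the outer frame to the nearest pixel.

16:10 in 2510×1255: fills the height, so the render is 2008.00 × 1255.00.
Univisium 2:1 in 4608×2592: fills the width, so the intermediate becomes 4608.00 × 2304.00 — a scale of ×1.8359.
The render scales with it: width 2008.00 × 1.8359 ≈ 3686.40.

3686 px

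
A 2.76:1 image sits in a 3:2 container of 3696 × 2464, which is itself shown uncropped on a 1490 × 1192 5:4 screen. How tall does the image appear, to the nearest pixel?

540 px

2.76:1 in 3696×2464: fills the width, so the image is 3696.00 × 1339.13.
Second fit — the 3:2 canvas into 1490×1192 spans the width: 1490.00 × 993.33 (×0.4031 from 3696×2464).
So the image's height is 1339.13 × 0.4031 ≈ 539.86.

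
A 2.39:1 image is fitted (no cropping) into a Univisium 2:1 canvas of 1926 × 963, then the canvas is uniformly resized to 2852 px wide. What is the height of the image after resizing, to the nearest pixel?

At 1926×963 the image is width-limited, so height = 1926 / 2.390 ≈ 805.86 px.
The frame scales by 2852/1926 = 1.4808; 805.86 × 1.4808 ≈ 1193.31 px.

1193 px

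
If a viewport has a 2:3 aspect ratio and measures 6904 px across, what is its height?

At 2:3, 6904 / 2 × 3 ≈ 10356.

10356 px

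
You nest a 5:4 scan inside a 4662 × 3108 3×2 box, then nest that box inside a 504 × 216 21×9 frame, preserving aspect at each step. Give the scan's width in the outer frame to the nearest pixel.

First fit — 5:4 into 4662×3108 spans the height: 3885.00 × 3108.00.
Second fit — the 3×2 canvas into 504×216 spans the height: 324.00 × 216.00 (×0.0695 from 4662×3108).
The scan scales with it: width 3885.00 × 0.0695 ≈ 270.00.

270 px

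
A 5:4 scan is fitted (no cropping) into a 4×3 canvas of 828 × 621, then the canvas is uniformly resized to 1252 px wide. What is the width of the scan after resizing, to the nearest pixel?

In the 828×621 frame the scan fills the height: width = 621 × 5/4 ≈ 776.25 px.
Scaling 828 → 1252 is ×1.5121, so the width becomes 776.25 × 1.5121 ≈ 1173.75 px.

1174 px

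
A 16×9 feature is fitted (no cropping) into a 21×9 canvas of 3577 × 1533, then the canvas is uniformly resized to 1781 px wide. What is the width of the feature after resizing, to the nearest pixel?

1357 px

In the 3577×1533 frame the feature fills the height: width = 1533 × 16/9 ≈ 2725.33 px.
Resizing to 1781 px wide multiplies everything by 0.4979: 2725.33 → 1356.95 px.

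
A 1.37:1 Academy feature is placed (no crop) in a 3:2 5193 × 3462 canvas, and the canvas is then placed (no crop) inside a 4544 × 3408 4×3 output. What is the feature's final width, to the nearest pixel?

4150 px

Inside the 5193×3462 canvas the feature is height-limited at 4742.94 × 3462.00.
Second fit — the 3:2 canvas into 4544×3408 spans the width: 4544.00 × 3029.33 (×0.8750 from 5193×3462).
The feature scales with it: width 4742.94 × 0.8750 ≈ 4150.19.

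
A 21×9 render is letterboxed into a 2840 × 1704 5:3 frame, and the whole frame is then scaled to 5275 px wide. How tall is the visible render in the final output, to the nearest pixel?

2261 px

At 2840×1704 the render is width-limited, so height = 2840 × 9/21 ≈ 1217.14 px.
The frame scales by 5275/2840 = 1.8574; 1217.14 × 1.8574 ≈ 2260.71 px.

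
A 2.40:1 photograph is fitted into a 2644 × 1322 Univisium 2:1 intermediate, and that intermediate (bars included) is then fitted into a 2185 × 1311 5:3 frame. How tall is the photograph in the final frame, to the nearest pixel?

910 px

2.40:1 in 2644×1322: fills the width, so the photograph is 2644.00 × 1101.67.
The Univisium 2:1 canvas is width-limited in 2185×1311, giving 2185.00 × 1092.50; scale factor 0.8264.
Applying the same ×0.8264: 1101.67 → 910.42.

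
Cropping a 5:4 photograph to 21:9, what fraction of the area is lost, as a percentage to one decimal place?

21:9 is wider than 5:4, so the crop keeps the full width and trims the height.
Area ratio = (1.250)/(2.333) = 53.57%; the remaining 46.43% is cropped out.

46.4%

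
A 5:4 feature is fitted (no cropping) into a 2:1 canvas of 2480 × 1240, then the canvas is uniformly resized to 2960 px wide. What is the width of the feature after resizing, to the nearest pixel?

In the 2480×1240 frame the feature fills the height: width = 1240 × 5/4 ≈ 1550.00 px.
Scaling 2480 → 2960 is ×1.1935, so the width becomes 1550.00 × 1.1935 ≈ 1850.00 px.

1850 px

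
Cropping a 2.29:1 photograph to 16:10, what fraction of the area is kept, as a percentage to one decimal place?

69.9%

Going from 2.29:1 to 16:10 means cutting width while keeping height.
(1.600)/(2.290) ≈ 0.699 of the area survives.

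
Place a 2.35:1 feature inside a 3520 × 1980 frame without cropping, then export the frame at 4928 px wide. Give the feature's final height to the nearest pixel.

2097 px

Fitted into 3520×1980, the feature spans the width; its height is 3520 / 2.350 ≈ 1497.87 px.
Scaling 3520 → 4928 is ×1.4000, so the height becomes 1497.87 × 1.4000 ≈ 2097.02 px.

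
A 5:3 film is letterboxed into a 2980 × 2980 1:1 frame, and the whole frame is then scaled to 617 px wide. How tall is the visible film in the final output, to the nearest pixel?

370 px

In the 2980×2980 frame the film fills the width: height = 2980 × 3/5 ≈ 1788.00 px.
Scaling 2980 → 617 is ×0.2070, so the height becomes 1788.00 × 0.2070 ≈ 370.20 px.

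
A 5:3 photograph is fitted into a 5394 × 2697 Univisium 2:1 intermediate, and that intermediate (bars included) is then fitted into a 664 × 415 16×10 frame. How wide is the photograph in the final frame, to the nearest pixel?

5:3 in 5394×2697: fills the height, so the photograph is 4495.00 × 2697.00.
The Univisium 2:1 canvas is width-limited in 664×415, giving 664.00 × 332.00; scale factor 0.1231.
The photograph scales with it: width 4495.00 × 0.1231 ≈ 553.33.

553 px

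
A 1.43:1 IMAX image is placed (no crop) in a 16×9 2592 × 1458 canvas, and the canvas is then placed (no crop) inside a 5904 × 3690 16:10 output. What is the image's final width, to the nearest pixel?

4749 px

Inside the 2592×1458 canvas the image is height-limited at 2084.94 × 1458.00.
The 16×9 canvas is width-limited in 5904×3690, giving 5904.00 × 3321.00; scale factor 2.2778.
The image scales with it: width 2084.94 × 2.2778 ≈ 4749.03.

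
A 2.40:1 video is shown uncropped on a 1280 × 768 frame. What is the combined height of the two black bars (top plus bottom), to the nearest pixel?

235 px

Since 2.400 > 1.667, the video is width-limited.
Content height = 1280 / 2.400 ≈ 533.33 px.
Leftover height: 768 − 533.33 = 234.67 px.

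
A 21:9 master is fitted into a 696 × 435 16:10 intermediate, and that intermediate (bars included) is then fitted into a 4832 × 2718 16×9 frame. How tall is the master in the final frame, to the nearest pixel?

1864 px

Inside the 696×435 canvas the master is width-limited at 696.00 × 298.29.
16:10 in 4832×2718: fills the height, so the intermediate becomes 4348.80 × 2718.00 — a scale of ×6.2483.
Applying the same ×6.2483: 298.29 → 1863.77.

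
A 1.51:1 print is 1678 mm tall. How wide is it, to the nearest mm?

2534 mm

At 1.51:1, 1678 × 1.510 ≈ 2533.78.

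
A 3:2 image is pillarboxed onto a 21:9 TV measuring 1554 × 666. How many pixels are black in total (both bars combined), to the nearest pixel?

3:2 is narrower than 21:9, so it spans the full height.
That makes the image 999.0000 px wide (666 × 3/2).
1554 − 999.0000 = 555.0000 px of bars.
Bar area = 555.0000 × 666 ≈ 369630 px.

369630 pixels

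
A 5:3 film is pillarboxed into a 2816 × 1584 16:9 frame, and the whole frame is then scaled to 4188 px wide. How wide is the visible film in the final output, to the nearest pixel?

3926 px

In the 2816×1584 frame the film fills the height: width = 1584 × 5/3 ≈ 2640.00 px.
Scaling 2816 → 4188 is ×1.4872, so the width becomes 2640.00 × 1.4872 ≈ 3926.25 px.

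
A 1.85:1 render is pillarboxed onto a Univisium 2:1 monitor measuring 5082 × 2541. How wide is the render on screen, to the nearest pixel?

Since 1.850 < 2.000, the render is height-limited.
That makes the image 4700.85 px wide (2541 × 1.850).

4701 px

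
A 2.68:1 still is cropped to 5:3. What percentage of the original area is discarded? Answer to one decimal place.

Going from 2.68:1 to 5:3 means cutting width while keeping height.
(1.667)/(2.680) ≈ 0.622 of the area survives, leaving 37.81% discarded.

37.8%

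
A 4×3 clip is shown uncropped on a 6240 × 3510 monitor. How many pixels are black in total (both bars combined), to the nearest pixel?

5475600 pixels

4×3 is narrower than 16:9, so it spans the full height.
The clip is 3510 × 4/3 ≈ 4680.0000 px wide.
Black = 6240 − 4680.0000 = 1560.0000 px.
That's 1560.0000 × 3510 ≈ 5475600 black pixels.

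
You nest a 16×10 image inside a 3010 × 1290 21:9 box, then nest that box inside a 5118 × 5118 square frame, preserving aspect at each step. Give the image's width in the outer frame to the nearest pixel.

Inside the 3010×1290 canvas the image is height-limited at 2064.00 × 1290.00.
The 21:9 canvas is width-limited in 5118×5118, giving 5118.00 × 2193.43; scale factor 1.7003.
The image scales with it: width 2064.00 × 1.7003 ≈ 3509.49.

3509 px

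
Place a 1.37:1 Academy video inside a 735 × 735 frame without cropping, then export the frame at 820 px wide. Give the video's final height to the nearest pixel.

599 px

At 735×735 the video is width-limited, so height = 735 / 1.370 ≈ 536.50 px.
Resizing to 820 px wide multiplies everything by 1.1156: 536.50 → 598.54 px.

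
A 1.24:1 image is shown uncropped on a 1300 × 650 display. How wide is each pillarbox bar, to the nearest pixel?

247 px

1.24:1 (1.240) < 2:1 (2.000), so the image fills the height.
The image is 650 × 1.240 ≈ 806.00 px wide.
Black = 1300 − 806.00 = 494.00 px, or 247.00 per bar.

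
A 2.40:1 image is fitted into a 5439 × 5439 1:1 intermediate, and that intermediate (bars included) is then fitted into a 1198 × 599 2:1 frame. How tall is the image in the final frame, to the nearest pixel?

250 px

2.40:1 in 5439×5439: fills the width, so the image is 5439.00 × 2266.25.
Second fit — the 1:1 canvas into 1198×599 spans the height: 599.00 × 599.00 (×0.1101 from 5439×5439).
Applying the same ×0.1101: 2266.25 → 249.58.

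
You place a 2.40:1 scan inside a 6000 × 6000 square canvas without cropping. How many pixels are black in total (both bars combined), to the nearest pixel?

2.40:1 is wider than square, so it spans the full width.
The scan is 6000 / 2.400 ≈ 2500.0000 px tall.
Leftover height: 6000 − 2500.0000 = 3500.0000 px.
Bar area = 3500.0000 × 6000 ≈ 21000000 px.

21000000 pixels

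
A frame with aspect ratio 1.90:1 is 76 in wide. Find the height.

40 in

Height = 76 / 1.900 = 40.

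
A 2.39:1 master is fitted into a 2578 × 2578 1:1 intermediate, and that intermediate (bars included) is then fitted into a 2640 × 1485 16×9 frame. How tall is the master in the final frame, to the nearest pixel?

621 px

2.39:1 in 2578×2578: fills the width, so the master is 2578.00 × 1078.66.
The 1:1 canvas is height-limited in 2640×1485, giving 1485.00 × 1485.00; scale factor 0.5760.
So the master's height is 1078.66 × 0.5760 ≈ 621.34.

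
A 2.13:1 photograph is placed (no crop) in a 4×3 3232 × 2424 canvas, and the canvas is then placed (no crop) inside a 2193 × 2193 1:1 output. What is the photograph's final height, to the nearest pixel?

1030 px

First fit — 2.13:1 into 3232×2424 spans the width: 3232.00 × 1517.37.
4×3 in 2193×2193: fills the width, so the intermediate becomes 2193.00 × 1644.75 — a scale of ×0.6785.
Applying the same ×0.6785: 1517.37 → 1029.58.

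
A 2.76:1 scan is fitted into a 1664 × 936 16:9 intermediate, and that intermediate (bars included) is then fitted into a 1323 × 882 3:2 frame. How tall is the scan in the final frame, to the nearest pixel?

479 px

2.76:1 in 1664×936: fills the width, so the scan is 1664.00 × 602.90.
16:9 in 1323×882: fills the width, so the intermediate becomes 1323.00 × 744.19 — a scale of ×0.7951.
The scan scales with it: height 602.90 × 0.7951 ≈ 479.35.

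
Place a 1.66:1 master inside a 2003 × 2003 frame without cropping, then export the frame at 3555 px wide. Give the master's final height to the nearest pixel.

Fitted into 2003×2003, the master spans the width; its height is 2003 / 1.660 ≈ 1206.63 px.
The frame scales by 3555/2003 = 1.7748; 1206.63 × 1.7748 ≈ 2141.57 px.

2142 px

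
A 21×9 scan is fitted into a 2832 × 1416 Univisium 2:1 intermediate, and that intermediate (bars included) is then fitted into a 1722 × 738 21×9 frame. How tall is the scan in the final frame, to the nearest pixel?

633 px

First fit — 21×9 into 2832×1416 spans the width: 2832.00 × 1213.71.
Univisium 2:1 in 1722×738: fills the height, so the intermediate becomes 1476.00 × 738.00 — a scale of ×0.5212.
The scan scales with it: height 1213.71 × 0.5212 ≈ 632.57.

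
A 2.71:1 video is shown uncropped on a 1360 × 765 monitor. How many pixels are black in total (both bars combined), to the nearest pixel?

357891 pixels

2.71:1 (2.710) > 16×9 (1.778), so the video fills the width.
The video is 1360 / 2.710 ≈ 501.8450 px tall.
Leftover height: 765 − 501.8450 = 263.1550 px.
That's 263.1550 × 1360 ≈ 357891 black pixels.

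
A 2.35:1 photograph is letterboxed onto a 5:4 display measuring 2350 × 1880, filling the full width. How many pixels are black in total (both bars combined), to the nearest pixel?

That makes the image 1000.0000 px tall (2350 / 2.350).
Black = 1880 − 1000.0000 = 880.0000 px.
Bar area = 880.0000 × 2350 ≈ 2068000 px.

2068000 pixels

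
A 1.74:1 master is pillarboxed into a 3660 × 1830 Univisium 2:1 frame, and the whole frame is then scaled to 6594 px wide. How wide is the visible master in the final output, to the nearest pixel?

In the 3660×1830 frame the master fills the height: width = 1830 × 1.740 ≈ 3184.20 px.
The frame scales by 6594/3660 = 1.8016; 3184.20 × 1.8016 ≈ 5736.78 px.

5737 px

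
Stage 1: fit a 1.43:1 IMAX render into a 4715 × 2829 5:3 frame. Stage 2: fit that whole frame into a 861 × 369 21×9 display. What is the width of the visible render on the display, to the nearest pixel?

528 px

First fit — 1.43:1 IMAX into 4715×2829 spans the height: 4045.47 × 2829.00.
Second fit — the 5:3 canvas into 861×369 spans the height: 615.00 × 369.00 (×0.1304 from 4715×2829).
Applying the same ×0.1304: 4045.47 → 527.67.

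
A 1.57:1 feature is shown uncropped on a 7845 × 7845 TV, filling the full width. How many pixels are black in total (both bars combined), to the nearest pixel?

22344009 pixels

Content height = 7845 / 1.570 ≈ 4996.8153 px.
Leftover height: 7845 − 4996.8153 = 2848.1847 px.
That's 2848.1847 × 7845 ≈ 22344009 black pixels.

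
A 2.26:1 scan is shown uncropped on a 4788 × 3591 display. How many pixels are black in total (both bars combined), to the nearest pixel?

7049927 pixels

2.26:1 (2.260) > 4×3 (1.333), so the scan fills the width.
Content height = 4788 / 2.260 ≈ 2118.5841 px.
Leftover height: 3591 − 2118.5841 = 1472.4159 px.
Bar area = 1472.4159 × 4788 ≈ 7049927 px.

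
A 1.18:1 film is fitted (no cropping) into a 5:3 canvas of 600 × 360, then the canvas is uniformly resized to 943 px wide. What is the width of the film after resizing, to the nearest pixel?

668 px

In the 600×360 frame the film fills the height: width = 360 × 1.180 ≈ 424.80 px.
Scaling 600 → 943 is ×1.5717, so the width becomes 424.80 × 1.5717 ≈ 667.64 px.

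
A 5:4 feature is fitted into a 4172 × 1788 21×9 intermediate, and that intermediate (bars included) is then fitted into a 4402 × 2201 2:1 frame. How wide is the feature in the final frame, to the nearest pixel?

5:4 in 4172×1788: fills the height, so the feature is 2235.00 × 1788.00.
The 21×9 canvas is width-limited in 4402×2201, giving 4402.00 × 1886.57; scale factor 1.0551.
Applying the same ×1.0551: 2235.00 → 2358.21.

2358 px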